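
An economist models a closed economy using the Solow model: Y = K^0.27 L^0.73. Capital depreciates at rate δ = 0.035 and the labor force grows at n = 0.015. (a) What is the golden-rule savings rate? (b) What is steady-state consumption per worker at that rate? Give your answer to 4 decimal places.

n + δ = 0.015 + 0.035 = 0.05.
For Cobb-Douglas, s_gold equals capital's share: s_gold = 0.27.
Golden rule sets MPK = n+δ: 0.27·k^(0.27−1) = 0.05, so k_gold = (0.27/0.05)^(1/0.73) ≈ 10.0758.
y_gold = 10.0758^0.27 ≈ 1.8659; c_gold = (1−0.27)·y_gold ≈ 1.3621.

(a) s_gold = 0.2700; (b) c_gold ≈ 1.3621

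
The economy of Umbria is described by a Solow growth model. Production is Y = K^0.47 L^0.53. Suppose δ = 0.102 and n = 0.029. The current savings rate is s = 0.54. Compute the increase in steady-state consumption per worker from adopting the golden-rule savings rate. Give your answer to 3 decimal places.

Δc ≈ 0.030

Break-even investment rate: n + δ = 0.029 + 0.102 = 0.131.
Current steady state (s = 0.54): k* = (0.54/0.131)^(1/0.53) ≈ 14.4747, y* = 14.4747^0.47 ≈ 3.5114, c* = (1−0.54)·3.5114 ≈ 1.6153.
Setting f'(k) = n+δ gives 0.47·k^(0.47−1) = 0.131, hence k_gold = (0.47/0.131)^(1/0.53) ≈ 11.1389.
y_gold = 11.1389^0.47 ≈ 3.1047, c_gold = y_gold − 0.131·k_gold ≈ 1.6455.
Gain: Δc = 1.6455 − 1.6153 ≈ 0.0302.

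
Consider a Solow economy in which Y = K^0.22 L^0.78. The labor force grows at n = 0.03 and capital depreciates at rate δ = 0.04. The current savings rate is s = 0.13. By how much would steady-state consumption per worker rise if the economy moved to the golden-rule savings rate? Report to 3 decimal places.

n + δ = 0.03 + 0.04 = 0.07.
Current steady state (s = 0.13): k* = (0.13/0.07)^(1/0.78) ≈ 2.2114, y* = 2.2114^0.22 ≈ 1.1908, c* = (1−0.13)·1.1908 ≈ 1.0360.
At the golden rule the marginal product of capital equals n+δ: 0.22·k^(0.22−1) = 0.07. Solving, k_gold = (0.22/0.07)^(1/0.78) ≈ 4.3411.
y_gold = 4.3411^0.22 ≈ 1.3812, c_gold = y_gold − 0.07·k_gold ≈ 1.0774.
Gain: Δc = 1.0774 − 1.0360 ≈ 0.0414.

Δc ≈ 0.041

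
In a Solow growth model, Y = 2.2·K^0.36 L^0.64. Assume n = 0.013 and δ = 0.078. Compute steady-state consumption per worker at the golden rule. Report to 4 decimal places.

c_gold ≈ 4.7553

Break-even investment rate: n + δ = 0.013 + 0.078 = 0.091.
At the golden rule the marginal product of capital equals n+δ: 0.36·2.2·k^(0.36−1) = 0.091. Solving, k_gold = (0.36·2.2/0.091)^(1/0.64) ≈ 29.3938.
y_gold = 2.2·29.3938^0.36 ≈ 7.4301.
c_gold = y_gold − (n+δ)·k_gold = 7.4301 − 0.091·29.3938 ≈ 4.7553.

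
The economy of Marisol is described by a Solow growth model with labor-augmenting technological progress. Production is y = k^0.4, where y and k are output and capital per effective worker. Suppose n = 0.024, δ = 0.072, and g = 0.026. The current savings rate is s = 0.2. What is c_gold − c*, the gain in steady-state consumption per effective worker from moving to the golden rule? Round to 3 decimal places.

Δc ≈ 0.212

The effective depreciation rate is n + g + δ = 0.024 + 0.026 + 0.072 = 0.122.
Current steady state (s = 0.2): k* = (0.2/0.122)^(1/0.6) ≈ 2.2792, y* = 2.2792^0.4 ≈ 1.3903, c* = (1−0.2)·1.3903 ≈ 1.1123.
Setting f'(k) = n+g+δ gives 0.4·k^(0.4−1) = 0.122, hence k_gold = (0.4/0.122)^(1/0.6) ≈ 7.2360.
y_gold = 7.2360^0.4 ≈ 2.2070, c_gold = y_gold − 0.122·k_gold ≈ 1.3242.
Gain: Δc = 1.3242 − 1.1123 ≈ 0.2119.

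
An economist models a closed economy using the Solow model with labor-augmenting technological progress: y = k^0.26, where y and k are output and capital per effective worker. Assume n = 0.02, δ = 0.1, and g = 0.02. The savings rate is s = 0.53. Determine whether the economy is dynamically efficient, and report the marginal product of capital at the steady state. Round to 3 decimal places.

Capital per effective worker breaks even when investment replaces (n + g + δ)·k; here n + g + δ = 0.14.
Steady-state k*: s·k^0.26 = 0.14·k gives k* = (0.53/0.14)^(1/0.74) ≈ 6.0434.
MPK = 0.26·6.0434^(-0.74) ≈ 0.0687.
MPK < n+g+δ = 0.14, so the economy is dynamically inefficient (over-saving).

dynamically inefficient; MPK ≈ 0.069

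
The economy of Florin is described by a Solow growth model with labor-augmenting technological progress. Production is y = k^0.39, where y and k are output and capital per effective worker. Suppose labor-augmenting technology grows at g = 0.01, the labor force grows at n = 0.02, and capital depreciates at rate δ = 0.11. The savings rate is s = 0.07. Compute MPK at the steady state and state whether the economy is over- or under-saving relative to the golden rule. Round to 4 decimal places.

Break-even investment rate: n + g + δ = 0.02 + 0.01 + 0.11 = 0.14.
Steady-state k*: s·k^0.39 = 0.14·k gives k* = (0.07/0.14)^(1/0.61) ≈ 0.3210.
MPK = 0.39·0.3210^(-0.61) ≈ 0.7800.
MPK > n+g+δ = 0.14, so the economy is dynamically efficient (under-saving).

under-saving; MPK ≈ 0.7800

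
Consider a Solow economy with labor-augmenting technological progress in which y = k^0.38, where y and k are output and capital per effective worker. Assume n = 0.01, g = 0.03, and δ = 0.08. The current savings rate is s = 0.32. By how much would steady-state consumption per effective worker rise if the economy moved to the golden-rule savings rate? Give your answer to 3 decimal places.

Δc ≈ 0.016

Capital per effective worker breaks even when investment replaces (n + g + δ)·k; here n + g + δ = 0.12.
Current steady state (s = 0.32): k* = (0.32/0.12)^(1/0.62) ≈ 4.8646, y* = 4.8646^0.38 ≈ 1.8242, c* = (1−0.32)·1.8242 ≈ 1.2405.
Golden rule sets MPK = n+g+δ: 0.38·k^(0.38−1) = 0.12, so k_gold = (0.38/0.12)^(1/0.62) ≈ 6.4183.
y_gold = 6.4183^0.38 ≈ 2.0268, c_gold = y_gold − 0.12·k_gold ≈ 1.2566.
Gain: Δc = 1.2566 − 1.2405 ≈ 0.0162.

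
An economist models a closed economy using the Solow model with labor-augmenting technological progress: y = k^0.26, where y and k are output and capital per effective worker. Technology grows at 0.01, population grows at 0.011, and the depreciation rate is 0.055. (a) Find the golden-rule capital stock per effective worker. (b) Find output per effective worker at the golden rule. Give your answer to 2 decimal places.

Break-even investment rate: n + g + δ = 0.011 + 0.01 + 0.055 = 0.076.
At the golden rule the marginal product of capital equals n+g+δ: 0.26·k^(0.26−1) = 0.076. Solving, k_gold = (0.26/0.076)^(1/0.74) ≈ 5.2703.
y_gold = 5.2703^0.26 ≈ 1.5406.

(a) k_gold ≈ 5.27; (b) y_gold ≈ 1.54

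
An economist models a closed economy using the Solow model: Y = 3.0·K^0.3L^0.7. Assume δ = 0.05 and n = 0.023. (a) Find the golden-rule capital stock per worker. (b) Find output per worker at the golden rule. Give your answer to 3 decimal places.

(a) k_gold ≈ 36.179; (b) y_gold ≈ 8.804

Break-even investment rate: n + δ = 0.023 + 0.05 = 0.073.
At the golden rule the marginal product of capital equals n+δ: 0.3·3.0·k^(0.3−1) = 0.073. Solving, k_gold = (0.3·3.0/0.073)^(1/0.7) ≈ 36.1790.
y_gold = 3.0·36.1790^0.3 ≈ 8.8036.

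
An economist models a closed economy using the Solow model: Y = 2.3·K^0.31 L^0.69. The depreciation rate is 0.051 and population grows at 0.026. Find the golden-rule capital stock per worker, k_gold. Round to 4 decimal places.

n + δ = 0.026 + 0.051 = 0.077.
At the golden rule the marginal product of capital equals n+δ: 0.31·2.3·k^(0.31−1) = 0.077. Solving, k_gold = (0.31·2.3/0.077)^(1/0.69) ≈ 25.1691.

k_gold ≈ 25.1691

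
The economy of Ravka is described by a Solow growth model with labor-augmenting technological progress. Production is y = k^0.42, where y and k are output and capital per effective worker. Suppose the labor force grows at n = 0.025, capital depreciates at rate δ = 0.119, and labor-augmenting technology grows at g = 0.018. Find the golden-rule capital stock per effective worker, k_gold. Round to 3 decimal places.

k_gold ≈ 5.168

The effective depreciation rate is n + g + δ = 0.025 + 0.018 + 0.119 = 0.162.
Maximizing c = f(k) − (n+g+δ)·k gives f'(k) = n+g+δ, i.e. 0.42·k^(0.42−1) = 0.162, so k_gold = (0.42/0.162)^(1/0.58) ≈ 5.1681.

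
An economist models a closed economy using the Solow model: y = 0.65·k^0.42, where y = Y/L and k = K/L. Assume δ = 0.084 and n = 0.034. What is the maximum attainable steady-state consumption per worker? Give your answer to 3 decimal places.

n + δ = 0.034 + 0.084 = 0.118.
At the golden rule the marginal product of capital equals n+δ: 0.42·0.65·k^(0.42−1) = 0.118. Solving, k_gold = (0.42·0.65/0.118)^(1/0.58) ≈ 4.2469.
y_gold = 0.65·4.2469^0.42 ≈ 1.1932.
c_gold = y_gold − (n+δ)·k_gold = 1.1932 − 0.118·4.2469 ≈ 0.6920.

c_gold ≈ 0.692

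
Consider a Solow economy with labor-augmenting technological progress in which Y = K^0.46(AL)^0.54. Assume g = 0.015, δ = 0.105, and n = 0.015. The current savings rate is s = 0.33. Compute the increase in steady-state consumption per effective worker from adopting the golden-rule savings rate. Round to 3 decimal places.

Break-even investment rate: n + g + δ = 0.015 + 0.015 + 0.105 = 0.135.
Current steady state (s = 0.33): k* = (0.33/0.135)^(1/0.54) ≈ 5.2342, y* = 5.2342^0.46 ≈ 2.1413, c* = (1−0.33)·2.1413 ≈ 1.4347.
Setting f'(k) = n+g+δ gives 0.46·k^(0.46−1) = 0.135, hence k_gold = (0.46/0.135)^(1/0.54) ≈ 9.6821.
y_gold = 9.6821^0.46 ≈ 2.8415, c_gold = y_gold − 0.135·k_gold ≈ 1.5344.
Gain: Δc = 1.5344 − 1.4347 ≈ 0.0998.

Δc ≈ 0.100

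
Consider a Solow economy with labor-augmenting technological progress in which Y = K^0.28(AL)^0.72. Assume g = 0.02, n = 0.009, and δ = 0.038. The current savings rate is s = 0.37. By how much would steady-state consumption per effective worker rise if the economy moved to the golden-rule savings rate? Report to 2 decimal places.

Δc ≈ 0.03

The effective depreciation rate is n + g + δ = 0.009 + 0.02 + 0.038 = 0.067.
Current steady state (s = 0.37): k* = (0.37/0.067)^(1/0.72) ≈ 10.7333, y* = 10.7333^0.28 ≈ 1.9436, c* = (1−0.37)·1.9436 ≈ 1.2245.
Maximizing c = f(k) − (n+g+δ)·k gives f'(k) = n+g+δ, i.e. 0.28·k^(0.28−1) = 0.067, so k_gold = (0.28/0.067)^(1/0.72) ≈ 7.2881.
y_gold = 7.2881^0.28 ≈ 1.7439, c_gold = y_gold − 0.067·k_gold ≈ 1.2556.
Gain: Δc = 1.2556 − 1.2245 ≈ 0.0312.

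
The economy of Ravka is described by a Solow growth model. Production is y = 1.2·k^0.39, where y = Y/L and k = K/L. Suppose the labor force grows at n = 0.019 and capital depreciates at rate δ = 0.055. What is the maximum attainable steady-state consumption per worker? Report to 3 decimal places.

The effective depreciation rate is n + δ = 0.019 + 0.055 = 0.074.
Golden rule sets MPK = n+δ: 0.39·1.2·k^(0.39−1) = 0.074, so k_gold = (0.39·1.2/0.074)^(1/0.61) ≈ 20.5654.
y_gold = 1.2·20.5654^0.39 ≈ 3.9022.
c_gold = y_gold − (n+δ)·k_gold = 3.9022 − 0.074·20.5654 ≈ 2.3803.

c_gold ≈ 2.380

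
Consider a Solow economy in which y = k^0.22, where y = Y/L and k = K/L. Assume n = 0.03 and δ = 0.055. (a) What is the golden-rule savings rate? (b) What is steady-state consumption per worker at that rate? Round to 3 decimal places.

Break-even investment rate: n + δ = 0.03 + 0.055 = 0.085.
For Cobb-Douglas, s_gold equals capital's share: s_gold = 0.22.
Maximizing c = f(k) − (n+δ)·k gives f'(k) = n+δ, i.e. 0.22·k^(0.22−1) = 0.085, so k_gold = (0.22/0.085)^(1/0.78) ≈ 3.3845.
y_gold = 3.3845^0.22 ≈ 1.3076; c_gold = (1−0.22)·y_gold ≈ 1.0200.

(a) s_gold = 0.220; (b) c_gold ≈ 1.020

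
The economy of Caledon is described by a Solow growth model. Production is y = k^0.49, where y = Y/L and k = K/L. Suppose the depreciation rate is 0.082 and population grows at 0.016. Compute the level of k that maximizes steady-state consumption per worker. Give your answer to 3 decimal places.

Capital per worker breaks even when investment replaces (n + δ)·k; here n + δ = 0.098.
Setting f'(k) = n+δ gives 0.49·k^(0.49−1) = 0.098, hence k_gold = (0.49/0.098)^(1/0.51) ≈ 23.4709.

k_gold ≈ 23.471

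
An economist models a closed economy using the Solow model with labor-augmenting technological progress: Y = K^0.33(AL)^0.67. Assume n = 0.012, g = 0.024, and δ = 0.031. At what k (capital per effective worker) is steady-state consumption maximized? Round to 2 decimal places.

k_gold ≈ 10.80

Break-even investment rate: n + g + δ = 0.012 + 0.024 + 0.031 = 0.067.
Golden rule sets MPK = n+g+δ: 0.33·k^(0.33−1) = 0.067, so k_gold = (0.33/0.067)^(1/0.67) ≈ 10.8017.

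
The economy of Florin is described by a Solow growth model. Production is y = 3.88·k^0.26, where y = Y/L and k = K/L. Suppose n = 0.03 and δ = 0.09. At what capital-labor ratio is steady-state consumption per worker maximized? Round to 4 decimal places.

k_gold ≈ 17.7620

Break-even investment rate: n + δ = 0.03 + 0.09 = 0.12.
Maximizing c = f(k) − (n+δ)·k gives f'(k) = n+δ, i.e. 0.26·3.88·k^(0.26−1) = 0.12, so k_gold = (0.26·3.88/0.12)^(1/0.74) ≈ 17.7620.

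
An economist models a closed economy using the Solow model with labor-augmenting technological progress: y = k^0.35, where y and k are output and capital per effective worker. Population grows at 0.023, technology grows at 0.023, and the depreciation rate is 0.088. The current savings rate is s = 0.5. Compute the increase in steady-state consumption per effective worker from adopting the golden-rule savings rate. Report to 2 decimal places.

Capital per effective worker breaks even when investment replaces (n + g + δ)·k; here n + g + δ = 0.134.
Current steady state (s = 0.5): k* = (0.5/0.134)^(1/0.65) ≈ 7.5822, y* = 7.5822^0.35 ≈ 2.0320, c* = (1−0.5)·2.0320 ≈ 1.0160.
Setting f'(k) = n+g+δ gives 0.35·k^(0.35−1) = 0.134, hence k_gold = (0.35/0.134)^(1/0.65) ≈ 4.3801.
y_gold = 4.3801^0.35 ≈ 1.6769, c_gold = y_gold − 0.134·k_gold ≈ 1.0900.
Gain: Δc = 1.0900 − 1.0160 ≈ 0.0740.

Δc ≈ 0.07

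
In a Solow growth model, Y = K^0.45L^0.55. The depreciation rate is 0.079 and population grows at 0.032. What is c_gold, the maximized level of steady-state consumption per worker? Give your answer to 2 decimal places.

c_gold ≈ 1.73

Capital per worker breaks even when investment replaces (n + δ)·k; here n + δ = 0.111.
Golden rule sets MPK = n+δ: 0.45·k^(0.45−1) = 0.111, so k_gold = (0.45/0.111)^(1/0.55) ≈ 12.7425.
y_gold = 12.7425^0.45 ≈ 3.1431.
c_gold = y_gold − (n+δ)·k_gold = 3.1431 − 0.111·12.7425 ≈ 1.7287.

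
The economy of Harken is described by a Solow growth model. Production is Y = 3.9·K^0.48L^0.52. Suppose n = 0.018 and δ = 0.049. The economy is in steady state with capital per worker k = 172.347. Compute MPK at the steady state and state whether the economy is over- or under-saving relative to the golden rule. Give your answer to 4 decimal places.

Break-even investment rate: n + δ = 0.018 + 0.049 = 0.067.
MPK = 0.48·3.9·k^(0.48−1) = 0.48·3.9·172.347^(-0.52) ≈ 0.1286.
MPK > 0.067, so the economy is dynamically efficient (under-saving).

under-saving; MPK ≈ 0.1286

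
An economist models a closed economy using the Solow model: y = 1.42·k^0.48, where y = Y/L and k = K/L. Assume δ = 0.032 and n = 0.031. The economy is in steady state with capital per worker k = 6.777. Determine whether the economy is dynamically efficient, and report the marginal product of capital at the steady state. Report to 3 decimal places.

Capital per worker breaks even when investment replaces (n + δ)·k; here n + δ = 0.063.
MPK = 0.48·1.42·k^(0.48−1) = 0.48·1.42·6.777^(-0.52) ≈ 0.2520.
MPK > 0.063, so the economy is dynamically efficient (under-saving).

dynamically efficient; MPK ≈ 0.252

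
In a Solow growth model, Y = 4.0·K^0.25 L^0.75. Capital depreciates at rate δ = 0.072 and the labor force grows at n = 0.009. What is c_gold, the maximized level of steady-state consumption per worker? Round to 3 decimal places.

n + δ = 0.009 + 0.072 = 0.081.
At the golden rule the marginal product of capital equals n+δ: 0.25·4.0·k^(0.25−1) = 0.081. Solving, k_gold = (0.25·4.0/0.081)^(1/0.75) ≈ 28.5334.
y_gold = 4.0·28.5334^0.25 ≈ 9.2448.
c_gold = y_gold − (n+δ)·k_gold = 9.2448 − 0.081·28.5334 ≈ 6.9336.

c_gold ≈ 6.934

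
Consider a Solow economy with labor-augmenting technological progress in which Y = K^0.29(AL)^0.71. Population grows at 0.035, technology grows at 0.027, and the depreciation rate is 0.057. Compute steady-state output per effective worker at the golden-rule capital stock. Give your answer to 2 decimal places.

y_gold ≈ 1.44

The effective depreciation rate is n + g + δ = 0.035 + 0.027 + 0.057 = 0.119.
Maximizing c = f(k) − (n+g+δ)·k gives f'(k) = n+g+δ, i.e. 0.29·k^(0.29−1) = 0.119, so k_gold = (0.29/0.119)^(1/0.71) ≈ 3.5064.
Output: y_gold = k_gold^0.29 = 3.5064^0.29 ≈ 1.4388.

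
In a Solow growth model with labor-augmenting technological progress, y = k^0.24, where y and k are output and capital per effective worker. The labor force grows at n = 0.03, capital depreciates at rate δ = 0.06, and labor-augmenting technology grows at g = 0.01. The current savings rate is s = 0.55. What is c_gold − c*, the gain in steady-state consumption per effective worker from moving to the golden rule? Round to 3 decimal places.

Δc ≈ 0.231

n + g + δ = 0.03 + 0.01 + 0.06 = 0.1.
Current steady state (s = 0.55): k* = (0.55/0.1)^(1/0.76) ≈ 9.4224, y* = 9.4224^0.24 ≈ 1.7132, c* = (1−0.55)·1.7132 ≈ 0.7709.
Maximizing c = f(k) − (n+g+δ)·k gives f'(k) = n+g+δ, i.e. 0.24·k^(0.24−1) = 0.1, so k_gold = (0.24/0.1)^(1/0.76) ≈ 3.1643.
y_gold = 3.1643^0.24 ≈ 1.3185, c_gold = y_gold − 0.1·k_gold ≈ 1.0020.
Gain: Δc = 1.0020 − 0.7709 ≈ 0.2311.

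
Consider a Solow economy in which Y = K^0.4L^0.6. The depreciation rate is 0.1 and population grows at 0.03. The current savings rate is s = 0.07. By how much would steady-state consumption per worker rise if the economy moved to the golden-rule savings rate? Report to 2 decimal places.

Δc ≈ 0.65

Break-even investment rate: n + δ = 0.03 + 0.1 = 0.13.
Current steady state (s = 0.07): k* = (0.07/0.13)^(1/0.6) ≈ 0.3564, y* = 0.3564^0.4 ≈ 0.6619, c* = (1−0.07)·0.6619 ≈ 0.6155.
At the golden rule the marginal product of capital equals n+δ: 0.4·k^(0.4−1) = 0.13. Solving, k_gold = (0.4/0.13)^(1/0.6) ≈ 6.5092.
y_gold = 6.5092^0.4 ≈ 2.1155, c_gold = y_gold − 0.13·k_gold ≈ 1.2693.
Gain: Δc = 1.2693 − 0.6155 ≈ 0.6538.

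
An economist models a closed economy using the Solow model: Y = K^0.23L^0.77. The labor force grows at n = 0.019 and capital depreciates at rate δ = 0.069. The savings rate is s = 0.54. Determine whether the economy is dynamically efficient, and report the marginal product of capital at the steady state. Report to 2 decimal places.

dynamically inefficient; MPK ≈ 0.04

n + δ = 0.019 + 0.069 = 0.088.
Steady-state k*: s·k^0.23 = 0.088·k gives k* = (0.54/0.088)^(1/0.77) ≈ 10.5502.
MPK = 0.23·10.5502^(-0.77) ≈ 0.0375.
MPK < n+δ = 0.088, so the economy is dynamically inefficient (over-saving).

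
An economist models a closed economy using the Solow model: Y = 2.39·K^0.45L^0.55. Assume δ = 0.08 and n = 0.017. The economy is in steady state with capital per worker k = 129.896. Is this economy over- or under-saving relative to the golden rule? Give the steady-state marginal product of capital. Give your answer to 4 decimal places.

Break-even investment rate: n + δ = 0.017 + 0.08 = 0.097.
MPK = 0.45·2.39·k^(0.45−1) = 0.45·2.39·129.896^(-0.55) ≈ 0.0740.
MPK < 0.097, so the economy is dynamically inefficient (over-saving).

over-saving; MPK ≈ 0.0740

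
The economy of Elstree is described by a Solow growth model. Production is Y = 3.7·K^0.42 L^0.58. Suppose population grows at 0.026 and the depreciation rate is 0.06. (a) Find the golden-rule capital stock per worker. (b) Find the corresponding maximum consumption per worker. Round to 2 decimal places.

(a) k_gold ≈ 146.95; (b) c_gold ≈ 17.45

n + δ = 0.026 + 0.06 = 0.086.
At the golden rule the marginal product of capital equals n+δ: 0.42·3.7·k^(0.42−1) = 0.086. Solving, k_gold = (0.42·3.7/0.086)^(1/0.58) ≈ 146.9466.
y_gold = 3.7·146.9466^0.42 ≈ 30.0891; c_gold = y_gold − 0.086·k_gold ≈ 17.4517.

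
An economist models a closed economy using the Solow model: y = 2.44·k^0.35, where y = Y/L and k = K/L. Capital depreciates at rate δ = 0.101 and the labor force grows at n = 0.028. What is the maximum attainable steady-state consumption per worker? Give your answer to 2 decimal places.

c_gold ≈ 4.39

Capital per worker breaks even when investment replaces (n + δ)·k; here n + δ = 0.129.
At the golden rule the marginal product of capital equals n+δ: 0.35·2.44·k^(0.35−1) = 0.129. Solving, k_gold = (0.35·2.44/0.129)^(1/0.65) ≈ 18.3178.
y_gold = 2.44·18.3178^0.35 ≈ 6.7514.
c_gold = y_gold − (n+δ)·k_gold = 6.7514 − 0.129·18.3178 ≈ 4.3884.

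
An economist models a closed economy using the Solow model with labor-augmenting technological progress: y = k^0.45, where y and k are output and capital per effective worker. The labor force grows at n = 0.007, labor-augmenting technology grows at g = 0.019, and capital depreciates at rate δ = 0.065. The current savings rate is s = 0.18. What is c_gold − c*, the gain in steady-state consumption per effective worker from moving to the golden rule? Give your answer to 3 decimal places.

Δc ≈ 0.601

The effective depreciation rate is n + g + δ = 0.007 + 0.019 + 0.065 = 0.091.
Current steady state (s = 0.18): k* = (0.18/0.091)^(1/0.55) ≈ 3.4562, y* = 3.4562^0.45 ≈ 1.7473, c* = (1−0.18)·1.7473 ≈ 1.4328.
At the golden rule the marginal product of capital equals n+g+δ: 0.45·k^(0.45−1) = 0.091. Solving, k_gold = (0.45/0.091)^(1/0.55) ≈ 18.2864.
y_gold = 18.2864^0.45 ≈ 3.6979, c_gold = y_gold − 0.091·k_gold ≈ 2.0339.
Gain: Δc = 2.0339 − 1.4328 ≈ 0.6011.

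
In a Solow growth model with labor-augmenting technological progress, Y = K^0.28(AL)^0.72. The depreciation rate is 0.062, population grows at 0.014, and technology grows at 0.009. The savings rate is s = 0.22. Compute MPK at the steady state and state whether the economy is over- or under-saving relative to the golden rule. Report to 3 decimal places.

under-saving; MPK ≈ 0.108

The effective depreciation rate is n + g + δ = 0.014 + 0.009 + 0.062 = 0.085.
Steady-state k*: s·k^0.28 = 0.085·k gives k* = (0.22/0.085)^(1/0.72) ≈ 3.7464.
MPK = 0.28·3.7464^(-0.72) ≈ 0.1082.
MPK > n+g+δ = 0.085, so the economy is dynamically efficient (under-saving).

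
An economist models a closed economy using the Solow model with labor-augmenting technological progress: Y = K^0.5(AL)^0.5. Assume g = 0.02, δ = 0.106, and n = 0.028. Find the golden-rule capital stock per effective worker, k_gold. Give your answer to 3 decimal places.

Break-even investment rate: n + g + δ = 0.028 + 0.02 + 0.106 = 0.154.
Golden rule sets MPK = n+g+δ: 0.5·k^(0.5−1) = 0.154, so k_gold = (0.5/0.154)^(1/0.5) ≈ 10.5414.

k_gold ≈ 10.541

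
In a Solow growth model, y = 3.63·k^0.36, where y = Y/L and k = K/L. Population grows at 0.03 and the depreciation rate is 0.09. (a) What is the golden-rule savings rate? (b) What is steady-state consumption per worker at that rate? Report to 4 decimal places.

Break-even investment rate: n + δ = 0.03 + 0.09 = 0.12.
For Cobb-Douglas, s_gold equals capital's share: s_gold = 0.36.
Golden rule sets MPK = n+δ: 0.36·3.63·k^(0.36−1) = 0.12, so k_gold = (0.36·3.63/0.12)^(1/0.64) ≈ 41.7211.
y_gold = 3.63·41.7211^0.36 ≈ 13.9070; c_gold = (1−0.36)·y_gold ≈ 8.9005.

(a) s_gold = 0.3600; (b) c_gold ≈ 8.9005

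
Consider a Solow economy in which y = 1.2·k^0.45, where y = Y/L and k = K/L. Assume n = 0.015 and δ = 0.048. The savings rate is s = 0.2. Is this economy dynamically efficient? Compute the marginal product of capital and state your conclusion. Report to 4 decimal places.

Break-even investment rate: n + δ = 0.015 + 0.048 = 0.063.
Steady-state k*: s·A·k^0.45 = 0.063·k gives k* = (0.2·1.2/0.063)^(1/0.55) ≈ 11.3796.
MPK = 0.45·1.2·11.3796^(-0.55) ≈ 0.1418.
MPK > n+δ = 0.063, so the economy is dynamically efficient (under-saving).

dynamically efficient; MPK ≈ 0.1418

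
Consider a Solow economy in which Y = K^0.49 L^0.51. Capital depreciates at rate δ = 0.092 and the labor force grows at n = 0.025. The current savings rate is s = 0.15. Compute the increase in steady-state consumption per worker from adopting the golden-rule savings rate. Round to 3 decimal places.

Break-even investment rate: n + δ = 0.025 + 0.092 = 0.117.
Current steady state (s = 0.15): k* = (0.15/0.117)^(1/0.51) ≈ 1.6277, y* = 1.6277^0.49 ≈ 1.2696, c* = (1−0.15)·1.2696 ≈ 1.0792.
Setting f'(k) = n+δ gives 0.49·k^(0.49−1) = 0.117, hence k_gold = (0.49/0.117)^(1/0.51) ≈ 16.5817.
y_gold = 16.5817^0.49 ≈ 3.9593, c_gold = y_gold − 0.117·k_gold ≈ 2.0192.
Gain: Δc = 2.0192 − 1.0792 ≈ 0.9401.

Δc ≈ 0.940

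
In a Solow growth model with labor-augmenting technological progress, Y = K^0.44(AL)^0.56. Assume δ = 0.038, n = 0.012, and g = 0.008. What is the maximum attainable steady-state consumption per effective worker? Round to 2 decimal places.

c_gold ≈ 2.75

n + g + δ = 0.012 + 0.008 + 0.038 = 0.058.
Setting f'(k) = n+g+δ gives 0.44·k^(0.44−1) = 0.058, hence k_gold = (0.44/0.058)^(1/0.56) ≈ 37.2797.
y_gold = 37.2797^0.44 ≈ 4.9141.
c_gold = y_gold − (n+g+δ)·k_gold = 4.9141 − 0.058·37.2797 ≈ 2.7519.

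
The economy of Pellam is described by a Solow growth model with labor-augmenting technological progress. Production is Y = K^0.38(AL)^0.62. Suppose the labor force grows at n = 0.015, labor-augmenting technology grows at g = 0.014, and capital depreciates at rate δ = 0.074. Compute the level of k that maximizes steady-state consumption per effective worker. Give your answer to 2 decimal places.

k_gold ≈ 8.21

n + g + δ = 0.015 + 0.014 + 0.074 = 0.103.
Setting f'(k) = n+g+δ gives 0.38·k^(0.38−1) = 0.103, hence k_gold = (0.38/0.103)^(1/0.62) ≈ 8.2116.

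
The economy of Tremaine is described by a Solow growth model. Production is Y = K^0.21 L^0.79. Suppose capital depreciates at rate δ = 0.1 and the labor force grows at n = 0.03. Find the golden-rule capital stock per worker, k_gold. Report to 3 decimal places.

k_gold ≈ 1.835

n + δ = 0.03 + 0.1 = 0.13.
Setting f'(k) = n+δ gives 0.21·k^(0.21−1) = 0.13, hence k_gold = (0.21/0.13)^(1/0.79) ≈ 1.8350.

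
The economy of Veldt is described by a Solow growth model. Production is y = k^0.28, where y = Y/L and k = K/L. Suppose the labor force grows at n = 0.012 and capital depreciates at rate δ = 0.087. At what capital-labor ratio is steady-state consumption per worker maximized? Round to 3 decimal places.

Capital per worker breaks even when investment replaces (n + δ)·k; here n + δ = 0.099.
Setting f'(k) = n+δ gives 0.28·k^(0.28−1) = 0.099, hence k_gold = (0.28/0.099)^(1/0.72) ≈ 4.2376.

k_gold ≈ 4.238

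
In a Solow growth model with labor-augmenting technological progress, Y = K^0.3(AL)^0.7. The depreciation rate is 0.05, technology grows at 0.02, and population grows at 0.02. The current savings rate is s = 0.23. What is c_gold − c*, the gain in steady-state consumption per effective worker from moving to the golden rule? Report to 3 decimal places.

Δc ≈ 0.022

Capital per effective worker breaks even when investment replaces (n + g + δ)·k; here n + g + δ = 0.09.
Current steady state (s = 0.23): k* = (0.23/0.09)^(1/0.7) ≈ 3.8205, y* = 3.8205^0.3 ≈ 1.4950, c* = (1−0.23)·1.4950 ≈ 1.1511.
Golden rule sets MPK = n+g+δ: 0.3·k^(0.3−1) = 0.09, so k_gold = (0.3/0.09)^(1/0.7) ≈ 5.5843.
y_gold = 5.5843^0.3 ≈ 1.6753, c_gold = y_gold − 0.09·k_gold ≈ 1.1727.
Gain: Δc = 1.1727 − 1.1511 ≈ 0.0216.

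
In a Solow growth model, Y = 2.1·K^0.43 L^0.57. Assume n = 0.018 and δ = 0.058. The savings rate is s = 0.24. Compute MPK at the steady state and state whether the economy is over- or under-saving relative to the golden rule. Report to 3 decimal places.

under-saving; MPK ≈ 0.136

Break-even investment rate: n + δ = 0.018 + 0.058 = 0.076.
Steady-state k*: s·A·k^0.43 = 0.076·k gives k* = (0.24·2.1/0.076)^(1/0.57) ≈ 27.6333.
MPK = 0.43·2.1·27.6333^(-0.57) ≈ 0.1362.
MPK > n+δ = 0.076, so the economy is dynamically efficient (under-saving).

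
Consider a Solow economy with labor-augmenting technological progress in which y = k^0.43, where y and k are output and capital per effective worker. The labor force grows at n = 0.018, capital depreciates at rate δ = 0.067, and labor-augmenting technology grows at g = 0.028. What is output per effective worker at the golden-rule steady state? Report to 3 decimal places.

y_gold ≈ 2.741

n + g + δ = 0.018 + 0.028 + 0.067 = 0.113.
Setting f'(k) = n+g+δ gives 0.43·k^(0.43−1) = 0.113, hence k_gold = (0.43/0.113)^(1/0.57) ≈ 10.4286.
Output: y_gold = k_gold^0.43 = 10.4286^0.43 ≈ 2.7406.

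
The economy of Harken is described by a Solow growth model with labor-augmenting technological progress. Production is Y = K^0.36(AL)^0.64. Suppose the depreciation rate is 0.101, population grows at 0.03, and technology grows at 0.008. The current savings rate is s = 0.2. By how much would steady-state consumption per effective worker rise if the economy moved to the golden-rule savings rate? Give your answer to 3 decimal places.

Δc ≈ 0.111

Break-even investment rate: n + g + δ = 0.03 + 0.008 + 0.101 = 0.139.
Current steady state (s = 0.2): k* = (0.2/0.139)^(1/0.64) ≈ 1.7656, y* = 1.7656^0.36 ≈ 1.2271, c* = (1−0.2)·1.2271 ≈ 0.9817.
At the golden rule the marginal product of capital equals n+g+δ: 0.36·k^(0.36−1) = 0.139. Solving, k_gold = (0.36/0.139)^(1/0.64) ≈ 4.4235.
y_gold = 4.4235^0.36 ≈ 1.7079, c_gold = y_gold − 0.139·k_gold ≈ 1.0931.
Gain: Δc = 1.0931 − 0.9817 ≈ 0.1114.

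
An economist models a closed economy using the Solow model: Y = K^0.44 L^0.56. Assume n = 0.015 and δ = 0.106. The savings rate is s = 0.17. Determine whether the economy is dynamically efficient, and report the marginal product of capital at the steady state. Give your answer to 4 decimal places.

n + δ = 0.015 + 0.106 = 0.121.
Steady-state k*: s·k^0.44 = 0.121·k gives k* = (0.17/0.121)^(1/0.56) ≈ 1.8352.
MPK = 0.44·1.8352^(-0.56) ≈ 0.3132.
MPK > n+δ = 0.121, so the economy is dynamically efficient (under-saving).

dynamically efficient; MPK ≈ 0.3132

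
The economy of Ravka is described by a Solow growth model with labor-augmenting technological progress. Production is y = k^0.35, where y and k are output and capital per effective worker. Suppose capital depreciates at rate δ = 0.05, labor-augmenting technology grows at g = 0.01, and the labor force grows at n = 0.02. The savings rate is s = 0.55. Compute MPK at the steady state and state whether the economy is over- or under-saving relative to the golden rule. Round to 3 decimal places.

over-saving; MPK ≈ 0.051

Capital per effective worker breaks even when investment replaces (n + g + δ)·k; here n + g + δ = 0.08.
Steady-state k*: s·k^0.35 = 0.08·k gives k* = (0.55/0.08)^(1/0.65) ≈ 19.4139.
MPK = 0.35·19.4139^(-0.65) ≈ 0.0509.
MPK < n+g+δ = 0.08, so the economy is dynamically inefficient (over-saving).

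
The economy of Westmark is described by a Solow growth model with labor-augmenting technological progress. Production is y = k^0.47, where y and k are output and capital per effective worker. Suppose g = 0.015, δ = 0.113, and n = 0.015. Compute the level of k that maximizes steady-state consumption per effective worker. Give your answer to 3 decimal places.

Capital per effective worker breaks even when investment replaces (n + g + δ)·k; here n + g + δ = 0.143.
Setting f'(k) = n+g+δ gives 0.47·k^(0.47−1) = 0.143, hence k_gold = (0.47/0.143)^(1/0.53) ≈ 9.4411.

k_gold ≈ 9.441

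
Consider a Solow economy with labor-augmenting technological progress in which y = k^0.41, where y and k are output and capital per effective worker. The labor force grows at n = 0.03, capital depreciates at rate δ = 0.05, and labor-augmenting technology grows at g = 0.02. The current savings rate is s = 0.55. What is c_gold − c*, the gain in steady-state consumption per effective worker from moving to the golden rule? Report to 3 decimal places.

The effective depreciation rate is n + g + δ = 0.03 + 0.02 + 0.05 = 0.1.
Current steady state (s = 0.55): k* = (0.55/0.1)^(1/0.59) ≈ 17.9826, y* = 17.9826^0.41 ≈ 3.2696, c* = (1−0.55)·3.2696 ≈ 1.4713.
At the golden rule the marginal product of capital equals n+g+δ: 0.41·k^(0.41−1) = 0.1. Solving, k_gold = (0.41/0.1)^(1/0.59) ≈ 10.9299.
y_gold = 10.9299^0.41 ≈ 2.6658, c_gold = y_gold − 0.1·k_gold ≈ 1.5728.
Gain: Δc = 1.5728 − 1.4713 ≈ 0.1015.

Δc ≈ 0.102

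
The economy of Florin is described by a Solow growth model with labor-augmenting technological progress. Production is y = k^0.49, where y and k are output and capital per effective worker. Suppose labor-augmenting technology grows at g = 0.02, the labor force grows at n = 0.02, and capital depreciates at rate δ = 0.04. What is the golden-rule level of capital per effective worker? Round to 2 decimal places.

Break-even investment rate: n + g + δ = 0.02 + 0.02 + 0.04 = 0.08.
Setting f'(k) = n+g+δ gives 0.49·k^(0.49−1) = 0.08, hence k_gold = (0.49/0.08)^(1/0.51) ≈ 34.9418.

k_gold ≈ 34.94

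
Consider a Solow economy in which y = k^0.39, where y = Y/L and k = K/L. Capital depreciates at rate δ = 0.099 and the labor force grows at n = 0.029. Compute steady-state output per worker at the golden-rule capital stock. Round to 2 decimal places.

y_gold ≈ 2.04

Capital per worker breaks even when investment replaces (n + δ)·k; here n + δ = 0.128.
Setting f'(k) = n+δ gives 0.39·k^(0.39−1) = 0.128, hence k_gold = (0.39/0.128)^(1/0.61) ≈ 6.2116.
Output: y_gold = k_gold^0.39 = 6.2116^0.39 ≈ 2.0387.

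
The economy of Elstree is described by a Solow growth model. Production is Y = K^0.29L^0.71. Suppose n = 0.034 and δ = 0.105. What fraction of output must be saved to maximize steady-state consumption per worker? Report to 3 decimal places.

s_gold = 0.290

The effective depreciation rate is n + δ = 0.034 + 0.105 = 0.139.
At the golden rule MPK = n+δ, and in any Cobb-Douglas steady state s = (n+δ)·k/y = MPK·k/y = capital's share 0.29.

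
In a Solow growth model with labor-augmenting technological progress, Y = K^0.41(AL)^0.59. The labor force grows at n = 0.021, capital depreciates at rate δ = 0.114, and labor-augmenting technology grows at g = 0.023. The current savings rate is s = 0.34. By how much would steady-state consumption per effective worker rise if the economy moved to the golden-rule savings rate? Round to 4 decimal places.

n + g + δ = 0.021 + 0.023 + 0.114 = 0.158.
Current steady state (s = 0.34): k* = (0.34/0.158)^(1/0.59) ≈ 3.6653, y* = 3.6653^0.41 ≈ 1.7033, c* = (1−0.34)·1.7033 ≈ 1.1242.
Maximizing c = f(k) − (n+g+δ)·k gives f'(k) = n+g+δ, i.e. 0.41·k^(0.41−1) = 0.158, so k_gold = (0.41/0.158)^(1/0.59) ≈ 5.0340.
y_gold = 5.0340^0.41 ≈ 1.9399, c_gold = y_gold − 0.158·k_gold ≈ 1.1446.
Gain: Δc = 1.1446 − 1.1242 ≈ 0.0204.

Δc ≈ 0.0204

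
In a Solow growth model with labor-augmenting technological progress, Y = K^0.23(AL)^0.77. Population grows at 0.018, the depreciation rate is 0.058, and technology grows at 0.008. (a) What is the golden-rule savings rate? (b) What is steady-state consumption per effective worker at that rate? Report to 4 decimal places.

n + g + δ = 0.018 + 0.008 + 0.058 = 0.084.
For Cobb-Douglas, s_gold equals capital's share: s_gold = 0.23.
At the golden rule the marginal product of capital equals n+g+δ: 0.23·k^(0.23−1) = 0.084. Solving, k_gold = (0.23/0.084)^(1/0.77) ≈ 3.6993.
y_gold = 3.6993^0.23 ≈ 1.3510; c_gold = (1−0.23)·y_gold ≈ 1.0403.

(a) s_gold = 0.2300; (b) c_gold ≈ 1.0403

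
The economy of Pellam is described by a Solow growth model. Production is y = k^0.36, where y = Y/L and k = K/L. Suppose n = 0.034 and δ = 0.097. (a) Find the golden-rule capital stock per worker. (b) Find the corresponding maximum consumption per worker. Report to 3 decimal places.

Break-even investment rate: n + δ = 0.034 + 0.097 = 0.131.
At the golden rule the marginal product of capital equals n+δ: 0.36·k^(0.36−1) = 0.131. Solving, k_gold = (0.36/0.131)^(1/0.64) ≈ 4.8527.
y_gold = 4.8527^0.36 ≈ 1.7659; c_gold = y_gold − 0.131·k_gold ≈ 1.1301.

(a) k_gold ≈ 4.853; (b) c_gold ≈ 1.130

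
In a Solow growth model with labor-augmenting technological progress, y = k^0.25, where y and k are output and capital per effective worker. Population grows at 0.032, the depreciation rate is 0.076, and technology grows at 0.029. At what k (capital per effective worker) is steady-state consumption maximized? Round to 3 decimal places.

Break-even investment rate: n + g + δ = 0.032 + 0.029 + 0.076 = 0.137.
Golden rule sets MPK = n+g+δ: 0.25·k^(0.25−1) = 0.137, so k_gold = (0.25/0.137)^(1/0.75) ≈ 2.2299.

k_gold ≈ 2.230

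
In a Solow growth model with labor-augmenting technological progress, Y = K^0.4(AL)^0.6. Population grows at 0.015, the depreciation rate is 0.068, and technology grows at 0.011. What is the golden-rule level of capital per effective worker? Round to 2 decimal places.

k_gold ≈ 11.17

Capital per effective worker breaks even when investment replaces (n + g + δ)·k; here n + g + δ = 0.094.
Golden rule sets MPK = n+g+δ: 0.4·k^(0.4−1) = 0.094, so k_gold = (0.4/0.094)^(1/0.6) ≈ 11.1743.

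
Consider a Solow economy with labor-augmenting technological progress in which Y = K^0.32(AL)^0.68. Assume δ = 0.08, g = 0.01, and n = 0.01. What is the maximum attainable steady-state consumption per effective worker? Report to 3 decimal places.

Break-even investment rate: n + g + δ = 0.01 + 0.01 + 0.08 = 0.1.
Maximizing c = f(k) − (n+g+δ)·k gives f'(k) = n+g+δ, i.e. 0.32·k^(0.32−1) = 0.1, so k_gold = (0.32/0.1)^(1/0.68) ≈ 5.5318.
y_gold = 5.5318^0.32 ≈ 1.7287.
c_gold = y_gold − (n+g+δ)·k_gold = 1.7287 − 0.1·5.5318 ≈ 1.1755.

c_gold ≈ 1.176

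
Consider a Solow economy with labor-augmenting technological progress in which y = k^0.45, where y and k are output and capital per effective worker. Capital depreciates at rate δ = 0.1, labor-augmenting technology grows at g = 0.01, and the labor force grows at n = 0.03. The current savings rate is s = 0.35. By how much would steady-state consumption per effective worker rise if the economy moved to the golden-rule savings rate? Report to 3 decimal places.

The effective depreciation rate is n + g + δ = 0.03 + 0.01 + 0.1 = 0.14.
Current steady state (s = 0.35): k* = (0.35/0.14)^(1/0.55) ≈ 5.2909, y* = 5.2909^0.45 ≈ 2.1163, c* = (1−0.35)·2.1163 ≈ 1.3756.
Maximizing c = f(k) − (n+g+δ)·k gives f'(k) = n+g+δ, i.e. 0.45·k^(0.45−1) = 0.14, so k_gold = (0.45/0.14)^(1/0.55) ≈ 8.3555.
y_gold = 8.3555^0.45 ≈ 2.5995, c_gold = y_gold − 0.14·k_gold ≈ 1.4297.
Gain: Δc = 1.4297 − 1.3756 ≈ 0.0541.

Δc ≈ 0.054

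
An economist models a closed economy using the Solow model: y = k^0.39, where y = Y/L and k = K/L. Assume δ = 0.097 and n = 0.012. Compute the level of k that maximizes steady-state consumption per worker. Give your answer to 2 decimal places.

k_gold ≈ 8.08

The effective depreciation rate is n + δ = 0.012 + 0.097 = 0.109.
Setting f'(k) = n+δ gives 0.39·k^(0.39−1) = 0.109, hence k_gold = (0.39/0.109)^(1/0.61) ≈ 8.0836.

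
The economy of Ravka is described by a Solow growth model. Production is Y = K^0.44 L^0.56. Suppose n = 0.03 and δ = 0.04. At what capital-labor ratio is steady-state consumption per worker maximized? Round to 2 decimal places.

k_gold ≈ 26.65

Break-even investment rate: n + δ = 0.03 + 0.04 = 0.07.
Setting f'(k) = n+δ gives 0.44·k^(0.44−1) = 0.07, hence k_gold = (0.44/0.07)^(1/0.56) ≈ 26.6461.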